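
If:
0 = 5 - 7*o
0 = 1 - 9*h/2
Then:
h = 2/9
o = 5/7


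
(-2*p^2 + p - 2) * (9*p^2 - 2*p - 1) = -18*p^4 + 13*p^3 - 18*p^2 + 3*p + 2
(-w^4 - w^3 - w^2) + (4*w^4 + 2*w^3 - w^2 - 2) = 3*w^4 + w^3 - 2*w^2 - 2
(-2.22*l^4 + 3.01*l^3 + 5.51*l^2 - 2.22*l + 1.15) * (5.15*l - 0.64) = -11.433*l^5 + 16.9223*l^4 + 26.4501*l^3 - 14.9594*l^2 + 7.3433*l - 0.736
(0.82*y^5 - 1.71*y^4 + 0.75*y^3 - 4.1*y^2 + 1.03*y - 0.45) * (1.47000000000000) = 1.2054*y^5 - 2.5137*y^4 + 1.1025*y^3 - 6.027*y^2 + 1.5141*y - 0.6615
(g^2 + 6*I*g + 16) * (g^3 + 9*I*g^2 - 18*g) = g^5 + 15*I*g^4 - 56*g^3 + 36*I*g^2 - 288*g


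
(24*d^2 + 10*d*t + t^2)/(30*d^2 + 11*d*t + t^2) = (4*d + t)/(5*d + t)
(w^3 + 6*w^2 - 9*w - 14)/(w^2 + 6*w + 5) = (w^2 + 5*w - 14)/(w + 5)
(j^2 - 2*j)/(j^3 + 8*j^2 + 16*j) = (j - 2)/(j^2 + 8*j + 16)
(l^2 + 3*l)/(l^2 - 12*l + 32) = l*(l + 3)/(l^2 - 12*l + 32)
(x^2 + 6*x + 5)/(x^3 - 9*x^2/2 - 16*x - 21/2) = 2*(x + 5)/(2*x^2 - 11*x - 21)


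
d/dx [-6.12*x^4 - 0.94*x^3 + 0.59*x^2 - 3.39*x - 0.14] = -24.48*x^3 - 2.82*x^2 + 1.18*x - 3.39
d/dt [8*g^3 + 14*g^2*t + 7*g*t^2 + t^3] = 14*g^2 + 14*g*t + 3*t^2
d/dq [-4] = 0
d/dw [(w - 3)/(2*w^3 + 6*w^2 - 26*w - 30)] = (-w - 3)/(w^4 + 12*w^3 + 46*w^2 + 60*w + 25)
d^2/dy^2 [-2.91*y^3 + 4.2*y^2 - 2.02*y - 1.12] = 8.4 - 17.46*y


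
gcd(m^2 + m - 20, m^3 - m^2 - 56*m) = 1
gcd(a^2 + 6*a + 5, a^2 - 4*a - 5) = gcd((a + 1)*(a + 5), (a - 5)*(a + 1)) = a + 1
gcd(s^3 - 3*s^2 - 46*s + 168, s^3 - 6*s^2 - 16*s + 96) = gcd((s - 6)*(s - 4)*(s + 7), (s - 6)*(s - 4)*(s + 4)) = s^2 - 10*s + 24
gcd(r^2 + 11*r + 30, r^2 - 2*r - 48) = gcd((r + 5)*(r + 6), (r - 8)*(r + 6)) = r + 6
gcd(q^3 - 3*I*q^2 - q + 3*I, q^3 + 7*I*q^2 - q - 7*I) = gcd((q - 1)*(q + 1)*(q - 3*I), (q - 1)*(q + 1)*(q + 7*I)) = q^2 - 1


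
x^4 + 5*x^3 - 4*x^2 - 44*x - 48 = (x - 3)*(x + 2)^2*(x + 4)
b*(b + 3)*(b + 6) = b^3 + 9*b^2 + 18*b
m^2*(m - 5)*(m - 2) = m^4 - 7*m^3 + 10*m^2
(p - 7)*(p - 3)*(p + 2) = p^3 - 8*p^2 + p + 42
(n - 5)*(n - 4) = n^2 - 9*n + 20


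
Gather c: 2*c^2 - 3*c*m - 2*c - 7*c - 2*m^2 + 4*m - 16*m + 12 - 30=2*c^2 + c*(-3*m - 9) - 2*m^2 - 12*m - 18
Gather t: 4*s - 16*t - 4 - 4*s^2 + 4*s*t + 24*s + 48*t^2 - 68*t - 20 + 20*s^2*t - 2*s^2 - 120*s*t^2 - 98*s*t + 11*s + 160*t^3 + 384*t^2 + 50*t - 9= -6*s^2 + 39*s + 160*t^3 + t^2*(432 - 120*s) + t*(20*s^2 - 94*s - 34) - 33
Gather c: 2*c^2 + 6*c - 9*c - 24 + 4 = 2*c^2 - 3*c - 20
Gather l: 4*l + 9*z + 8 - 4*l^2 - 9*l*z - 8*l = -4*l^2 + l*(-9*z - 4) + 9*z + 8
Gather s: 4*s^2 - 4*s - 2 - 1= 4*s^2 - 4*s - 3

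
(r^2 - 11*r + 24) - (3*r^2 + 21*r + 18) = -2*r^2 - 32*r + 6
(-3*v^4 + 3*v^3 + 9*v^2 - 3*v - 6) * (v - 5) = -3*v^5 + 18*v^4 - 6*v^3 - 48*v^2 + 9*v + 30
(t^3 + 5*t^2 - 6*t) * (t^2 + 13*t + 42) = t^5 + 18*t^4 + 101*t^3 + 132*t^2 - 252*t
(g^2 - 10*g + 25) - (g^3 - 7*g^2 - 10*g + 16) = -g^3 + 8*g^2 + 9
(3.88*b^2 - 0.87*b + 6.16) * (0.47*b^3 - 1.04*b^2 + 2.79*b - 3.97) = 1.8236*b^5 - 4.4441*b^4 + 14.6252*b^3 - 24.2373*b^2 + 20.6403*b - 24.4552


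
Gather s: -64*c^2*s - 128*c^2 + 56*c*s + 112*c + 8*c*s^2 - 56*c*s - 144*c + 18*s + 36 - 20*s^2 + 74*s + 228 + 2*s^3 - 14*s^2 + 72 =-128*c^2 - 32*c + 2*s^3 + s^2*(8*c - 34) + s*(92 - 64*c^2) + 336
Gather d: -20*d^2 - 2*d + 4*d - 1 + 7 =-20*d^2 + 2*d + 6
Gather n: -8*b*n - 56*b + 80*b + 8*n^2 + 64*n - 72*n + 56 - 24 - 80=24*b + 8*n^2 + n*(-8*b - 8) - 48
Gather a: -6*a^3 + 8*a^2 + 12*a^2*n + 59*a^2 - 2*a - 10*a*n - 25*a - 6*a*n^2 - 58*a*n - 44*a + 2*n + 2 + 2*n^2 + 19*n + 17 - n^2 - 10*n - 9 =-6*a^3 + a^2*(12*n + 67) + a*(-6*n^2 - 68*n - 71) + n^2 + 11*n + 10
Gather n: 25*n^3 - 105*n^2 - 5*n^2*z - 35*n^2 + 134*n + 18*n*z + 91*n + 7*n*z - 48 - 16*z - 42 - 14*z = 25*n^3 + n^2*(-5*z - 140) + n*(25*z + 225) - 30*z - 90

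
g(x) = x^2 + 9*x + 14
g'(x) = 2*x + 9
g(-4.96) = -6.04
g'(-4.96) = -0.92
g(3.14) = 52.12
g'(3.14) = 15.28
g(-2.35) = -1.63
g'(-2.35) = 4.30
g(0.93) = 23.23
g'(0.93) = 10.86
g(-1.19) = 4.71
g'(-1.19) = 6.62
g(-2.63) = -2.75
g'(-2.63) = 3.74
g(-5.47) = -5.31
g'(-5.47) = -1.94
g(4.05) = 66.85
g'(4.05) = 17.10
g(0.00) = 14.00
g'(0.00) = 9.00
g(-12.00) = 50.00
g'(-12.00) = -15.00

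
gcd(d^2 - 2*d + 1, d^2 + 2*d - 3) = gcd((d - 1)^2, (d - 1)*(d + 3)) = d - 1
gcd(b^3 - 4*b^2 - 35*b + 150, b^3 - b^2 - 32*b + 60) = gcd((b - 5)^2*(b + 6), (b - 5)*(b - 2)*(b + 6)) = b^2 + b - 30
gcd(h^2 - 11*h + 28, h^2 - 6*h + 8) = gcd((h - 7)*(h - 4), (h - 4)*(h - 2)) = h - 4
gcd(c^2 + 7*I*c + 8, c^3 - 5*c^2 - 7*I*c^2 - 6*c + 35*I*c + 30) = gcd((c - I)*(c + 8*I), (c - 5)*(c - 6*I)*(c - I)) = c - I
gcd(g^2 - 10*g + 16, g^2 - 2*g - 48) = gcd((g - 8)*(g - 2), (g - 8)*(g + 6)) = g - 8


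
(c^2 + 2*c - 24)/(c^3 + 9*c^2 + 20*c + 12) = (c - 4)/(c^2 + 3*c + 2)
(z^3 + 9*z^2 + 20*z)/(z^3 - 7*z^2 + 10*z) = (z^2 + 9*z + 20)/(z^2 - 7*z + 10)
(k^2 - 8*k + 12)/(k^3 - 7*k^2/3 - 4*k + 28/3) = 3*(k - 6)/(3*k^2 - k - 14)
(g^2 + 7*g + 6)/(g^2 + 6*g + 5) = (g + 6)/(g + 5)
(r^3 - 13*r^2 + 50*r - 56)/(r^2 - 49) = (r^2 - 6*r + 8)/(r + 7)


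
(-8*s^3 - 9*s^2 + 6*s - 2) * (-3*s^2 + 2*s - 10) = 24*s^5 + 11*s^4 + 44*s^3 + 108*s^2 - 64*s + 20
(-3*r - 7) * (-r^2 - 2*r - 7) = 3*r^3 + 13*r^2 + 35*r + 49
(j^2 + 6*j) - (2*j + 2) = j^2 + 4*j - 2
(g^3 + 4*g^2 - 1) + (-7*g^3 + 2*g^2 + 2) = -6*g^3 + 6*g^2 + 1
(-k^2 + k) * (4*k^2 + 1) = -4*k^4 + 4*k^3 - k^2 + k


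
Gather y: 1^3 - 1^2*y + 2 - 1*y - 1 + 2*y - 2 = 0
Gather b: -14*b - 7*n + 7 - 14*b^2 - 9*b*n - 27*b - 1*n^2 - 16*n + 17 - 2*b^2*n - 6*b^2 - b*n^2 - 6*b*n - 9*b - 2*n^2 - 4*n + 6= b^2*(-2*n - 20) + b*(-n^2 - 15*n - 50) - 3*n^2 - 27*n + 30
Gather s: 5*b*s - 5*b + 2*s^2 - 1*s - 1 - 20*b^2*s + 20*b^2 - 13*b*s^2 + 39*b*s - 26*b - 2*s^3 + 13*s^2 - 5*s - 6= 20*b^2 - 31*b - 2*s^3 + s^2*(15 - 13*b) + s*(-20*b^2 + 44*b - 6) - 7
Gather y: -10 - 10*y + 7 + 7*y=-3*y - 3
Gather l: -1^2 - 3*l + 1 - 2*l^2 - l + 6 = -2*l^2 - 4*l + 6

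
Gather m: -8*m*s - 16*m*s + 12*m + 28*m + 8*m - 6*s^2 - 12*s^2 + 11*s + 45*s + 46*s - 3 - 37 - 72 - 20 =m*(48 - 24*s) - 18*s^2 + 102*s - 132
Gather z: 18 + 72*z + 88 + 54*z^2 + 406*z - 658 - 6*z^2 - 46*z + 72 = 48*z^2 + 432*z - 480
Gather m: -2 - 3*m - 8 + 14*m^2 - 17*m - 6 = 14*m^2 - 20*m - 16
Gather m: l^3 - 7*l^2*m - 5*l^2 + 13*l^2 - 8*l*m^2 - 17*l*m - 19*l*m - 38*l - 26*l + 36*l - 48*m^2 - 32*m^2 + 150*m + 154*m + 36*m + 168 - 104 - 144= l^3 + 8*l^2 - 28*l + m^2*(-8*l - 80) + m*(-7*l^2 - 36*l + 340) - 80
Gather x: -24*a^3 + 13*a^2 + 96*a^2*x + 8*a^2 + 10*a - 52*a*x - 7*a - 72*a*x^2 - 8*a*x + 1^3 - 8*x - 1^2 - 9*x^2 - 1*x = -24*a^3 + 21*a^2 + 3*a + x^2*(-72*a - 9) + x*(96*a^2 - 60*a - 9)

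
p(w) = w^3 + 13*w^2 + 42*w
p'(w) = 3*w^2 + 26*w + 42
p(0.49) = 23.82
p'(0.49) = 55.46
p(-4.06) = -23.16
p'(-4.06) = -14.11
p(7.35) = 1408.06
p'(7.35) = 395.17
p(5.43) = 771.47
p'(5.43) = 271.63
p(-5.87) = -0.86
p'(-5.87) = -7.25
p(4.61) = 567.87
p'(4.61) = 225.62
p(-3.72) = -27.82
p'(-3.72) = -13.20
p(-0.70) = -23.37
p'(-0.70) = 25.27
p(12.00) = 4104.00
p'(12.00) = 786.00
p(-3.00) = -36.00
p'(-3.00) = -9.00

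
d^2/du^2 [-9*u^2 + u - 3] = -18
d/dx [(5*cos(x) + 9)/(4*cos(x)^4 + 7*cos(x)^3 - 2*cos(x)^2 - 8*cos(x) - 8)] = 16*(60*cos(x)^4 + 214*cos(x)^3 + 179*cos(x)^2 - 36*cos(x) - 32)*sin(x)/(16*sin(x)^4 - 24*sin(x)^2 - 11*cos(x) + 7*cos(3*x) - 24)^2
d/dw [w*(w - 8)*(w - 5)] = 3*w^2 - 26*w + 40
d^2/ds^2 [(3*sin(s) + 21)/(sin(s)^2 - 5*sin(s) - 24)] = 3*(sin(s)^5 + 33*sin(s)^4 + 37*sin(s)^3 + 685*sin(s)^2 - 198*sin(s) - 446)/(-sin(s)^2 + 5*sin(s) + 24)^3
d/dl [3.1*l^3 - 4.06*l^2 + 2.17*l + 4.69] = 9.3*l^2 - 8.12*l + 2.17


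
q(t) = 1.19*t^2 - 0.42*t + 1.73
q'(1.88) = 4.05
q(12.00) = 168.05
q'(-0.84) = -2.42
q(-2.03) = 7.49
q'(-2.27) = -5.82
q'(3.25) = 7.32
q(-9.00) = 101.90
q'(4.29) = 9.79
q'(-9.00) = -21.84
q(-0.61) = 2.43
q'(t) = 2.38*t - 0.42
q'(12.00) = 28.14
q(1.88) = 5.15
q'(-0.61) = -1.87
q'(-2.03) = -5.25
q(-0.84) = 2.92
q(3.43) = 14.29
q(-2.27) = 8.82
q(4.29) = 21.83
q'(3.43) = 7.74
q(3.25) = 12.93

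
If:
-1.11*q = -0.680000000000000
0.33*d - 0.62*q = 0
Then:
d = 1.15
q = 0.61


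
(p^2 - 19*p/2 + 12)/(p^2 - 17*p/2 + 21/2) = (p - 8)/(p - 7)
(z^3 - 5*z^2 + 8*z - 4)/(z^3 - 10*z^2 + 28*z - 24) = (z - 1)/(z - 6)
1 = 1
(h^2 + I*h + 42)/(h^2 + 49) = (h - 6*I)/(h - 7*I)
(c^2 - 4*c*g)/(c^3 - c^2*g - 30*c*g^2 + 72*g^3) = c/(c^2 + 3*c*g - 18*g^2)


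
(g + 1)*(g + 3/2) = g^2 + 5*g/2 + 3/2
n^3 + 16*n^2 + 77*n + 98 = (n + 2)*(n + 7)^2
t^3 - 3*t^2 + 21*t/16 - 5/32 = (t - 5/2)*(t - 1/4)^2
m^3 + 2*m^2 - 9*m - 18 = (m - 3)*(m + 2)*(m + 3)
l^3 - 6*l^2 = l^2*(l - 6)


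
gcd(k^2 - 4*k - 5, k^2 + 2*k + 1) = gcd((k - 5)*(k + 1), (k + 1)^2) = k + 1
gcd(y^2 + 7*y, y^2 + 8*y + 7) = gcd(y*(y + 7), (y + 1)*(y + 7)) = y + 7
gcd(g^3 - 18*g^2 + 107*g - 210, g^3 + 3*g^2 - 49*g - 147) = g - 7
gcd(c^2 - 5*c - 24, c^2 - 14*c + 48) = c - 8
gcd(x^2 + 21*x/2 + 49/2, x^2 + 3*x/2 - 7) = x + 7/2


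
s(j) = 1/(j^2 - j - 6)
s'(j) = (1 - 2*j)/(j^2 - j - 6)^2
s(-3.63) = 0.09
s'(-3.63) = 0.07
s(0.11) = -0.16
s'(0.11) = 0.02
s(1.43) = -0.19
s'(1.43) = -0.06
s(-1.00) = -0.25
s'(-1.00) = 0.19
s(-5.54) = 0.03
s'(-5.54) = 0.01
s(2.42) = -0.39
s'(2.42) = -0.58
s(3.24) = 0.80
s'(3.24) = -3.46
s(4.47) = 0.11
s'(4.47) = -0.09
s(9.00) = 0.02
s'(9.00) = 0.00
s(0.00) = -0.17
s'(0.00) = 0.03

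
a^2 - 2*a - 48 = (a - 8)*(a + 6)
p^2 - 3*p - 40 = (p - 8)*(p + 5)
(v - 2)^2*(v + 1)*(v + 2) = v^4 - v^3 - 6*v^2 + 4*v + 8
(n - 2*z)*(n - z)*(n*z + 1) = n^3*z - 3*n^2*z^2 + n^2 + 2*n*z^3 - 3*n*z + 2*z^2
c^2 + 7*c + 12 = (c + 3)*(c + 4)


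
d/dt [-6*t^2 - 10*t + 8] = -12*t - 10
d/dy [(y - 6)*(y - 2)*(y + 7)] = 3*y^2 - 2*y - 44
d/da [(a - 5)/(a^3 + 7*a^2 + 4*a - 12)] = (a^3 + 7*a^2 + 4*a - (a - 5)*(3*a^2 + 14*a + 4) - 12)/(a^3 + 7*a^2 + 4*a - 12)^2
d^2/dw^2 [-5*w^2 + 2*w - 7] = -10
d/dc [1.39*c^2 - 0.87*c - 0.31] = 2.78*c - 0.87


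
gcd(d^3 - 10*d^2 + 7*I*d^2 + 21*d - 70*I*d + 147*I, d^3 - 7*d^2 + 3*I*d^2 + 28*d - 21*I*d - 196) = d^2 + d*(-7 + 7*I) - 49*I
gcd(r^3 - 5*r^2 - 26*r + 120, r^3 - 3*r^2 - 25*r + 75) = r + 5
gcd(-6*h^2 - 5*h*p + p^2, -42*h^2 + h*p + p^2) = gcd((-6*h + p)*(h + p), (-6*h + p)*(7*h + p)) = -6*h + p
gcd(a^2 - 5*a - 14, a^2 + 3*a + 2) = a + 2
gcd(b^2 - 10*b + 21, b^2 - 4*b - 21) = b - 7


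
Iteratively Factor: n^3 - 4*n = (n - 2)*(n^2 + 2*n) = (n - 2)*(n + 2)*(n)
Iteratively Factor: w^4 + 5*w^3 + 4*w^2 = (w)*(w^3 + 5*w^2 + 4*w) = w*(w + 1)*(w^2 + 4*w) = w^2*(w + 1)*(w + 4)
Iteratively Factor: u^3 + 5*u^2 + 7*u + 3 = (u + 1)*(u^2 + 4*u + 3) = (u + 1)^2*(u + 3)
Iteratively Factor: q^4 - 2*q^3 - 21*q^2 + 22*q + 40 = (q - 5)*(q^3 + 3*q^2 - 6*q - 8) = (q - 5)*(q + 4)*(q^2 - q - 2) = (q - 5)*(q - 2)*(q + 4)*(q + 1)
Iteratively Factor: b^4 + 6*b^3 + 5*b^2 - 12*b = (b)*(b^3 + 6*b^2 + 5*b - 12) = b*(b + 4)*(b^2 + 2*b - 3) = b*(b - 1)*(b + 4)*(b + 3)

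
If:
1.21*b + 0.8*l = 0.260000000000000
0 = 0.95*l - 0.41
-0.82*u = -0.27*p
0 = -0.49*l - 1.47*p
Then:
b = -0.07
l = 0.43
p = -0.14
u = -0.05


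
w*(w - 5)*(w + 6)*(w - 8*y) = w^4 - 8*w^3*y + w^3 - 8*w^2*y - 30*w^2 + 240*w*y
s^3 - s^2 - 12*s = s*(s - 4)*(s + 3)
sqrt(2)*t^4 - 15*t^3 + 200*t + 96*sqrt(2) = (t - 6*sqrt(2))*(t - 4*sqrt(2))*(t + 2*sqrt(2))*(sqrt(2)*t + 1)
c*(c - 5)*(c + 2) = c^3 - 3*c^2 - 10*c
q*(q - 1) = q^2 - q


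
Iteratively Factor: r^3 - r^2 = (r)*(r^2 - r) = r*(r - 1)*(r)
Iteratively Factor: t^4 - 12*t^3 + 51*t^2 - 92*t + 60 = (t - 3)*(t^3 - 9*t^2 + 24*t - 20) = (t - 5)*(t - 3)*(t^2 - 4*t + 4) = (t - 5)*(t - 3)*(t - 2)*(t - 2)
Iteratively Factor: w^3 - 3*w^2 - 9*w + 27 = (w - 3)*(w^2 - 9) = (w - 3)*(w + 3)*(w - 3)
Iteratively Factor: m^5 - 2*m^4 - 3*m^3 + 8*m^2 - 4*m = (m - 1)*(m^4 - m^3 - 4*m^2 + 4*m) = m*(m - 1)*(m^3 - m^2 - 4*m + 4) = m*(m - 1)*(m + 2)*(m^2 - 3*m + 2) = m*(m - 2)*(m - 1)*(m + 2)*(m - 1)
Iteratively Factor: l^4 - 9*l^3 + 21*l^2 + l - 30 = (l + 1)*(l^3 - 10*l^2 + 31*l - 30) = (l - 2)*(l + 1)*(l^2 - 8*l + 15) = (l - 3)*(l - 2)*(l + 1)*(l - 5)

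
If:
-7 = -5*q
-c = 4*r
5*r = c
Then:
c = 0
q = 7/5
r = 0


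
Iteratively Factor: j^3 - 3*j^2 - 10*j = (j)*(j^2 - 3*j - 10) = j*(j + 2)*(j - 5)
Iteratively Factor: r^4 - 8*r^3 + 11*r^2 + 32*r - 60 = (r - 5)*(r^3 - 3*r^2 - 4*r + 12) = (r - 5)*(r - 2)*(r^2 - r - 6) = (r - 5)*(r - 2)*(r + 2)*(r - 3)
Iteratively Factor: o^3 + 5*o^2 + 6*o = (o + 2)*(o^2 + 3*o) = o*(o + 2)*(o + 3)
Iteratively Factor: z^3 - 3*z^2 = (z)*(z^2 - 3*z) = z*(z - 3)*(z)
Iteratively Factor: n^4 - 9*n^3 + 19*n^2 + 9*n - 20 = (n + 1)*(n^3 - 10*n^2 + 29*n - 20) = (n - 4)*(n + 1)*(n^2 - 6*n + 5) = (n - 4)*(n - 1)*(n + 1)*(n - 5)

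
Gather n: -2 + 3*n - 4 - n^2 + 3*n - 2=-n^2 + 6*n - 8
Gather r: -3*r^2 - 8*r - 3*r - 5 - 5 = -3*r^2 - 11*r - 10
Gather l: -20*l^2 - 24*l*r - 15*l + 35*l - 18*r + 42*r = -20*l^2 + l*(20 - 24*r) + 24*r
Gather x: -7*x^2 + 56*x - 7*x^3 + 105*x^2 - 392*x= -7*x^3 + 98*x^2 - 336*x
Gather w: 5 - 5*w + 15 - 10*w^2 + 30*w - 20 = -10*w^2 + 25*w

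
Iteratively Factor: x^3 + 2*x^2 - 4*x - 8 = (x - 2)*(x^2 + 4*x + 4) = (x - 2)*(x + 2)*(x + 2)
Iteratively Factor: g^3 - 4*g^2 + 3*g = (g - 3)*(g^2 - g) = (g - 3)*(g - 1)*(g)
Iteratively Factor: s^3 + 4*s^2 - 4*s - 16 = (s - 2)*(s^2 + 6*s + 8) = (s - 2)*(s + 2)*(s + 4)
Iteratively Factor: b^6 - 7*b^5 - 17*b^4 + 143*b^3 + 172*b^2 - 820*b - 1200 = (b - 5)*(b^5 - 2*b^4 - 27*b^3 + 8*b^2 + 212*b + 240) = (b - 5)*(b + 2)*(b^4 - 4*b^3 - 19*b^2 + 46*b + 120) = (b - 5)*(b - 4)*(b + 2)*(b^3 - 19*b - 30) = (b - 5)^2*(b - 4)*(b + 2)*(b^2 + 5*b + 6) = (b - 5)^2*(b - 4)*(b + 2)*(b + 3)*(b + 2)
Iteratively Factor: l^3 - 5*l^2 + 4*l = (l)*(l^2 - 5*l + 4) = l*(l - 1)*(l - 4)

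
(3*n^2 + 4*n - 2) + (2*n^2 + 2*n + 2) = 5*n^2 + 6*n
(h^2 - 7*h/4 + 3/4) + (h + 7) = h^2 - 3*h/4 + 31/4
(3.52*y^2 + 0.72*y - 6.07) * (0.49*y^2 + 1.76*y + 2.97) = 1.7248*y^4 + 6.548*y^3 + 8.7473*y^2 - 8.5448*y - 18.0279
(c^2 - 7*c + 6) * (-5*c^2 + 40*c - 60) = -5*c^4 + 75*c^3 - 370*c^2 + 660*c - 360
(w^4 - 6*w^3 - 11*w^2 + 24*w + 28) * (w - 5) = w^5 - 11*w^4 + 19*w^3 + 79*w^2 - 92*w - 140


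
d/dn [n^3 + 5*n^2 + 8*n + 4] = 3*n^2 + 10*n + 8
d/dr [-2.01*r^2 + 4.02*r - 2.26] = 4.02 - 4.02*r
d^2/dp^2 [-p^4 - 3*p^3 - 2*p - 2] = 6*p*(-2*p - 3)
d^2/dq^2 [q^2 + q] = 2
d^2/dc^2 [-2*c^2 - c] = -4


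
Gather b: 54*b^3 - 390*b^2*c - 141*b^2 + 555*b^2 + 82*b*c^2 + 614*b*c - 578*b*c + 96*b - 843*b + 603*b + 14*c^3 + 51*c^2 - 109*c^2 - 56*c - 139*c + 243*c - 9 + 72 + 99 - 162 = 54*b^3 + b^2*(414 - 390*c) + b*(82*c^2 + 36*c - 144) + 14*c^3 - 58*c^2 + 48*c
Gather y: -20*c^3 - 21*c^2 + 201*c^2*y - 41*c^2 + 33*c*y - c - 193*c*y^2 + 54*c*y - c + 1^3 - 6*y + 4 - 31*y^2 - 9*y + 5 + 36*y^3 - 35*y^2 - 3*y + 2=-20*c^3 - 62*c^2 - 2*c + 36*y^3 + y^2*(-193*c - 66) + y*(201*c^2 + 87*c - 18) + 12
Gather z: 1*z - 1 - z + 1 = 0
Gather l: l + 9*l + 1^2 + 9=10*l + 10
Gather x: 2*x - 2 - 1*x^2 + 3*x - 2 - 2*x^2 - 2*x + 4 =-3*x^2 + 3*x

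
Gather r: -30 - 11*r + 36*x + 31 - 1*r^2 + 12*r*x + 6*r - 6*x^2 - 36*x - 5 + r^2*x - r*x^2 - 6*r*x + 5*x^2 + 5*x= r^2*(x - 1) + r*(-x^2 + 6*x - 5) - x^2 + 5*x - 4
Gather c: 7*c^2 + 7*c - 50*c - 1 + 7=7*c^2 - 43*c + 6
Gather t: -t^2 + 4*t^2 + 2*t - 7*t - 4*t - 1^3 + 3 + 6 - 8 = 3*t^2 - 9*t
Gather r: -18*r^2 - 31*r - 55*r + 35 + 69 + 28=-18*r^2 - 86*r + 132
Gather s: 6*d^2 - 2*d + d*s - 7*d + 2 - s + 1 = 6*d^2 - 9*d + s*(d - 1) + 3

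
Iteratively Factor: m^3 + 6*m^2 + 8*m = (m + 2)*(m^2 + 4*m) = (m + 2)*(m + 4)*(m)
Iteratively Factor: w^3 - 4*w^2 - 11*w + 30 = (w + 3)*(w^2 - 7*w + 10) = (w - 2)*(w + 3)*(w - 5)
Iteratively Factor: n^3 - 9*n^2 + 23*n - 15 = (n - 5)*(n^2 - 4*n + 3) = (n - 5)*(n - 1)*(n - 3)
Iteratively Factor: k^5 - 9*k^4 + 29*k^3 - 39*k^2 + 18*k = (k - 1)*(k^4 - 8*k^3 + 21*k^2 - 18*k) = (k - 3)*(k - 1)*(k^3 - 5*k^2 + 6*k) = (k - 3)^2*(k - 1)*(k^2 - 2*k) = (k - 3)^2*(k - 2)*(k - 1)*(k)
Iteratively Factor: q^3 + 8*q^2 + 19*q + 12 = (q + 3)*(q^2 + 5*q + 4) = (q + 3)*(q + 4)*(q + 1)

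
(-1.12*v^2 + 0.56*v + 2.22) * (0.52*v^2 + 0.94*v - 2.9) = -0.5824*v^4 - 0.7616*v^3 + 4.9288*v^2 + 0.4628*v - 6.438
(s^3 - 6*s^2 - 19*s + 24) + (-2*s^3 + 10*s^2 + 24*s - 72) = -s^3 + 4*s^2 + 5*s - 48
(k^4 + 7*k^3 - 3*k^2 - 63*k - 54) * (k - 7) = k^5 - 52*k^3 - 42*k^2 + 387*k + 378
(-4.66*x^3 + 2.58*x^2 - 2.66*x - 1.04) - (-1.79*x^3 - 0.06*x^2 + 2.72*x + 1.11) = -2.87*x^3 + 2.64*x^2 - 5.38*x - 2.15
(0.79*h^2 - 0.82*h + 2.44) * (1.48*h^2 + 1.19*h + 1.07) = 1.1692*h^4 - 0.2735*h^3 + 3.4807*h^2 + 2.0262*h + 2.6108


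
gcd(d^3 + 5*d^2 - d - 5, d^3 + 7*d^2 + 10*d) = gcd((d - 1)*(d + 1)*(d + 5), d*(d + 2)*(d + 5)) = d + 5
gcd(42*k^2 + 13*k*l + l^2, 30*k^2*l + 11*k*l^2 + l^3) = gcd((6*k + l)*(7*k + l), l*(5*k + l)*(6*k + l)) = 6*k + l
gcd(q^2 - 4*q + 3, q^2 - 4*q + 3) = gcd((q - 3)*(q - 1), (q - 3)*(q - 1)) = q^2 - 4*q + 3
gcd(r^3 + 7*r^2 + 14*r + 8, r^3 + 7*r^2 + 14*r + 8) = r^3 + 7*r^2 + 14*r + 8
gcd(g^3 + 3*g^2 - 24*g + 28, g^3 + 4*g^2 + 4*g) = 1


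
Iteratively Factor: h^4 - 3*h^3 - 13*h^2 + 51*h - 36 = (h + 4)*(h^3 - 7*h^2 + 15*h - 9) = (h - 1)*(h + 4)*(h^2 - 6*h + 9) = (h - 3)*(h - 1)*(h + 4)*(h - 3)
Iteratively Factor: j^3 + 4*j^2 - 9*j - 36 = (j - 3)*(j^2 + 7*j + 12) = (j - 3)*(j + 3)*(j + 4)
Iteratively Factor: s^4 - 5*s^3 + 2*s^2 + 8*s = (s - 4)*(s^3 - s^2 - 2*s) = (s - 4)*(s - 2)*(s^2 + s) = s*(s - 4)*(s - 2)*(s + 1)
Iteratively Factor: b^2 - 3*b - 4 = (b - 4)*(b + 1)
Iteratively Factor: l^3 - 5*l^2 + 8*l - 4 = (l - 2)*(l^2 - 3*l + 2) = (l - 2)^2*(l - 1)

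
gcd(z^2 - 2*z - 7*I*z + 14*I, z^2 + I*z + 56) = z - 7*I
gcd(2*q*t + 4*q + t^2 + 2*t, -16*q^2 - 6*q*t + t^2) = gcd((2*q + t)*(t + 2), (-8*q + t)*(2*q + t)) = 2*q + t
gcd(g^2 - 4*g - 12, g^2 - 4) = g + 2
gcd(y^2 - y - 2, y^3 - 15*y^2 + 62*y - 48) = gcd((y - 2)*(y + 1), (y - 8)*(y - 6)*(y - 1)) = 1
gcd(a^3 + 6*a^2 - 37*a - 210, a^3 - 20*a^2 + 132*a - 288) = a - 6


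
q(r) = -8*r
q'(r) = -8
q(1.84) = -14.72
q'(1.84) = -8.00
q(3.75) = -30.00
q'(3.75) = -8.00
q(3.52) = -28.16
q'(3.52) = -8.00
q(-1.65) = 13.20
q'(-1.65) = -8.00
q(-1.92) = 15.36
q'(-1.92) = -8.00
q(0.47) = -3.76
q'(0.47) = -8.00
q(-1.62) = 12.96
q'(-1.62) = -8.00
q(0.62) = -4.96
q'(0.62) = -8.00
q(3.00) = -24.00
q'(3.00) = -8.00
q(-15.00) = 120.00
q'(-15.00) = -8.00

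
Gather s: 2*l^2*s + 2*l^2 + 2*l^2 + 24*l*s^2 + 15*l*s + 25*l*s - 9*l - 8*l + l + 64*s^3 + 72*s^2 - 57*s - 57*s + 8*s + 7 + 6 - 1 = 4*l^2 - 16*l + 64*s^3 + s^2*(24*l + 72) + s*(2*l^2 + 40*l - 106) + 12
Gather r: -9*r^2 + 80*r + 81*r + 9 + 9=-9*r^2 + 161*r + 18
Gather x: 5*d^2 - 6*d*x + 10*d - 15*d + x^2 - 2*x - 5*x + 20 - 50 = 5*d^2 - 5*d + x^2 + x*(-6*d - 7) - 30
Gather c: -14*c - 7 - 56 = -14*c - 63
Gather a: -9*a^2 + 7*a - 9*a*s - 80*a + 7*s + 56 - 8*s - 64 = -9*a^2 + a*(-9*s - 73) - s - 8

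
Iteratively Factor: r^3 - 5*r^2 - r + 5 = (r - 1)*(r^2 - 4*r - 5) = (r - 5)*(r - 1)*(r + 1)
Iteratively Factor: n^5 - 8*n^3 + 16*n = (n - 2)*(n^4 + 2*n^3 - 4*n^2 - 8*n) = (n - 2)*(n + 2)*(n^3 - 4*n) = n*(n - 2)*(n + 2)*(n^2 - 4) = n*(n - 2)*(n + 2)^2*(n - 2)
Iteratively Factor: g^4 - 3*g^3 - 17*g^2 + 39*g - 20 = (g + 4)*(g^3 - 7*g^2 + 11*g - 5) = (g - 1)*(g + 4)*(g^2 - 6*g + 5) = (g - 1)^2*(g + 4)*(g - 5)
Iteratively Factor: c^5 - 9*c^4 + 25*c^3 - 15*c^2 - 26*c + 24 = (c + 1)*(c^4 - 10*c^3 + 35*c^2 - 50*c + 24) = (c - 4)*(c + 1)*(c^3 - 6*c^2 + 11*c - 6) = (c - 4)*(c - 1)*(c + 1)*(c^2 - 5*c + 6) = (c - 4)*(c - 2)*(c - 1)*(c + 1)*(c - 3)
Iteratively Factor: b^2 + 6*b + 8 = (b + 4)*(b + 2)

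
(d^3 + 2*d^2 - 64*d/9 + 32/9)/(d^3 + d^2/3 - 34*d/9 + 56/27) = 3*(d + 4)/(3*d + 7)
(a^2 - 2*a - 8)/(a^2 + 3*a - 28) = (a + 2)/(a + 7)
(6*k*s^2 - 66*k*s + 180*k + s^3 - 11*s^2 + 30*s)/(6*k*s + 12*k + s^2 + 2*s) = (s^2 - 11*s + 30)/(s + 2)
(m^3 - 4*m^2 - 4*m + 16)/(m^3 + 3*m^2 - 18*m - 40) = (m - 2)/(m + 5)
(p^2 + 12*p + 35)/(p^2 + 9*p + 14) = (p + 5)/(p + 2)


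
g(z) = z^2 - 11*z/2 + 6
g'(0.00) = -5.50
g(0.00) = 6.00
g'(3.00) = 0.50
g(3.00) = -1.50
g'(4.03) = 2.56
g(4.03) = 0.08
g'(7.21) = 8.92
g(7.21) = 18.33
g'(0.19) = -5.12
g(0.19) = 4.99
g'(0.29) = -4.92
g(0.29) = 4.49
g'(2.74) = -0.02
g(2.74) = -1.56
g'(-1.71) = -8.92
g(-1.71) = 18.33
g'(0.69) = -4.12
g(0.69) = 2.68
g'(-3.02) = -11.54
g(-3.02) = 31.73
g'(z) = 2*z - 11/2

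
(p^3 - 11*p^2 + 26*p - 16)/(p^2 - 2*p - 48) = (p^2 - 3*p + 2)/(p + 6)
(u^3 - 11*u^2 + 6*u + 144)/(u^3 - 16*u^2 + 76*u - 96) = (u + 3)/(u - 2)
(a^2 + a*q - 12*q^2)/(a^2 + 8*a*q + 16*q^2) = (a - 3*q)/(a + 4*q)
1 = 1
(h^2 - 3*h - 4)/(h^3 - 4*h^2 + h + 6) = (h - 4)/(h^2 - 5*h + 6)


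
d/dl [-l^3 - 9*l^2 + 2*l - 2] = -3*l^2 - 18*l + 2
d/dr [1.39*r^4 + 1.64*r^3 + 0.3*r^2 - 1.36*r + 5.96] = 5.56*r^3 + 4.92*r^2 + 0.6*r - 1.36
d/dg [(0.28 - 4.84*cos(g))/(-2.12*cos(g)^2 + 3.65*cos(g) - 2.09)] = (10.2608*cos(g)^2 - 1.1872*cos(g) - 9.0936)*sin(g)/(4.4944*cos(g)^4 - 15.476*cos(g)^3 + 22.1841*cos(g)^2 - 15.257*cos(g) + 4.3681)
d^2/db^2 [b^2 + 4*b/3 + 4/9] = 2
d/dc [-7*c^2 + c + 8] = 1 - 14*c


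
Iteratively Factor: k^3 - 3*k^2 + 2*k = (k - 2)*(k^2 - k) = k*(k - 2)*(k - 1)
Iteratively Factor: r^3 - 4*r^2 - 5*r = (r - 5)*(r^2 + r) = r*(r - 5)*(r + 1)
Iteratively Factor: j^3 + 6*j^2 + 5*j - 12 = (j + 4)*(j^2 + 2*j - 3) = (j + 3)*(j + 4)*(j - 1)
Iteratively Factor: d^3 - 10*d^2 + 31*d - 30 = (d - 2)*(d^2 - 8*d + 15) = (d - 3)*(d - 2)*(d - 5)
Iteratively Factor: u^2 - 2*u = (u)*(u - 2)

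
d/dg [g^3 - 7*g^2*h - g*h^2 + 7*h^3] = 3*g^2 - 14*g*h - h^2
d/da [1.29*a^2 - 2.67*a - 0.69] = 2.58*a - 2.67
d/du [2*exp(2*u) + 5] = 4*exp(2*u)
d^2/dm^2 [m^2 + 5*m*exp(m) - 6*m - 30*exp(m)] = 5*m*exp(m) - 20*exp(m) + 2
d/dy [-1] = 0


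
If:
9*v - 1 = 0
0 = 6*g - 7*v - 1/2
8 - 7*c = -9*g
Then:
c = 17/12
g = 23/108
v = 1/9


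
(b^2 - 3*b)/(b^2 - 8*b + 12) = b*(b - 3)/(b^2 - 8*b + 12)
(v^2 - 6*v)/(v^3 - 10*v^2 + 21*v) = (v - 6)/(v^2 - 10*v + 21)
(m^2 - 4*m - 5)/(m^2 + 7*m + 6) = (m - 5)/(m + 6)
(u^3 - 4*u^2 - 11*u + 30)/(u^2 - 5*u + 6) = (u^2 - 2*u - 15)/(u - 3)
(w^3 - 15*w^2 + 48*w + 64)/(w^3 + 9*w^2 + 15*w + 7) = (w^2 - 16*w + 64)/(w^2 + 8*w + 7)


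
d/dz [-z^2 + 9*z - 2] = 9 - 2*z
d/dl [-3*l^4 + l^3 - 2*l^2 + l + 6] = -12*l^3 + 3*l^2 - 4*l + 1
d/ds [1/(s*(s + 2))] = 2*(-s - 1)/(s^2*(s^2 + 4*s + 4))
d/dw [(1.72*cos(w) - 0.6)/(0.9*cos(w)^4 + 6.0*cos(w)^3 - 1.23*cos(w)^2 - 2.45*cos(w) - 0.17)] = (4.644*cos(w)^4 + 18.48*cos(w)^3 - 12.9156*cos(w)^2 + 1.476*cos(w) + 1.7624)*sin(w)/(0.81*cos(w)^8 + 10.8*cos(w)^7 + 33.786*cos(w)^6 - 19.17*cos(w)^5 - 28.1931*cos(w)^4 + 3.987*cos(w)^3 + 6.4207*cos(w)^2 + 0.833*cos(w) + 0.0289)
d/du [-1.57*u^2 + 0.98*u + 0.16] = 0.98 - 3.14*u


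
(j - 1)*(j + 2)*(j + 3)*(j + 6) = j^4 + 10*j^3 + 25*j^2 - 36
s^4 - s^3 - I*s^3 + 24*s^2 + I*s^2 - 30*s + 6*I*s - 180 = (s - 3)*(s + 2)*(s - 6*I)*(s + 5*I)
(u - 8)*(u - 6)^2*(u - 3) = u^4 - 23*u^3 + 192*u^2 - 684*u + 864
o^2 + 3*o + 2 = (o + 1)*(o + 2)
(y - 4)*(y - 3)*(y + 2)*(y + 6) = y^4 + y^3 - 32*y^2 + 12*y + 144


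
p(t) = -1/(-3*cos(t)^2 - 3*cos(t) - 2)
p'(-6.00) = 0.04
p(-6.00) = 0.13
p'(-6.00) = 0.04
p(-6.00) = 0.13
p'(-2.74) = 0.31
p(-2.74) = 0.56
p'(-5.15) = 0.35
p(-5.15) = 0.26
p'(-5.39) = 0.21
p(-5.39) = 0.20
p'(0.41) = 0.06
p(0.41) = 0.14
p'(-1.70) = -0.80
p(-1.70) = 0.60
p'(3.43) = 0.22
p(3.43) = 0.53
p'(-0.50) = -0.08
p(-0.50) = 0.14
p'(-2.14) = 0.13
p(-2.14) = 0.80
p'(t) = -(-6*sin(t)*cos(t) - 3*sin(t))/(-3*cos(t)^2 - 3*cos(t) - 2)^2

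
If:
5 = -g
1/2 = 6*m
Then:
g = -5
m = 1/12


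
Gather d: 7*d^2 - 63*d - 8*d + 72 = 7*d^2 - 71*d + 72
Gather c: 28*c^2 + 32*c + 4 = 28*c^2 + 32*c + 4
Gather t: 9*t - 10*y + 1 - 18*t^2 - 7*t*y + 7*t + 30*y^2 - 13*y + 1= -18*t^2 + t*(16 - 7*y) + 30*y^2 - 23*y + 2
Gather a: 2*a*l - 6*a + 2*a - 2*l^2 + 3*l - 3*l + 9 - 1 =a*(2*l - 4) - 2*l^2 + 8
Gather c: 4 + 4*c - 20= 4*c - 16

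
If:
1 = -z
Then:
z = -1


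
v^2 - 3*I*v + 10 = (v - 5*I)*(v + 2*I)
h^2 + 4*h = h*(h + 4)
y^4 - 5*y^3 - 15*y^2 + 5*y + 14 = (y - 7)*(y - 1)*(y + 1)*(y + 2)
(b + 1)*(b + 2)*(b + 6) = b^3 + 9*b^2 + 20*b + 12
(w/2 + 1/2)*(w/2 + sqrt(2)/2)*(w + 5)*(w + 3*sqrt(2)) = w^4/4 + sqrt(2)*w^3 + 3*w^3/2 + 11*w^2/4 + 6*sqrt(2)*w^2 + 5*sqrt(2)*w + 9*w + 15/2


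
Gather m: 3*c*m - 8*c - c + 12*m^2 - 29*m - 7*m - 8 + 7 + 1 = -9*c + 12*m^2 + m*(3*c - 36)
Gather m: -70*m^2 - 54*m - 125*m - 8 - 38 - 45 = -70*m^2 - 179*m - 91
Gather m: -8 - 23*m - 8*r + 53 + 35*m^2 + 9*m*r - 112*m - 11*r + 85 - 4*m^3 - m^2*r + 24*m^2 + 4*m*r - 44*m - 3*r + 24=-4*m^3 + m^2*(59 - r) + m*(13*r - 179) - 22*r + 154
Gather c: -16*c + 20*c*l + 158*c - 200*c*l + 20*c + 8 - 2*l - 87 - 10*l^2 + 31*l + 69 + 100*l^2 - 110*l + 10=c*(162 - 180*l) + 90*l^2 - 81*l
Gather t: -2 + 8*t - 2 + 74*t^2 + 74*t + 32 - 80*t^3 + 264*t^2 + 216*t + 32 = -80*t^3 + 338*t^2 + 298*t + 60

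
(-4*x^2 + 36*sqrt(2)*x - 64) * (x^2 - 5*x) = -4*x^4 + 20*x^3 + 36*sqrt(2)*x^3 - 180*sqrt(2)*x^2 - 64*x^2 + 320*x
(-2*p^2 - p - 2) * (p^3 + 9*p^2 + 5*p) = -2*p^5 - 19*p^4 - 21*p^3 - 23*p^2 - 10*p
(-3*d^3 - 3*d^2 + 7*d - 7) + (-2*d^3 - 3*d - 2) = -5*d^3 - 3*d^2 + 4*d - 9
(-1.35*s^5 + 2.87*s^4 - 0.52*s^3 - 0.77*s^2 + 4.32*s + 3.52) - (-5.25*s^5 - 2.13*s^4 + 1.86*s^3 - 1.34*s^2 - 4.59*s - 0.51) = 3.9*s^5 + 5.0*s^4 - 2.38*s^3 + 0.57*s^2 + 8.91*s + 4.03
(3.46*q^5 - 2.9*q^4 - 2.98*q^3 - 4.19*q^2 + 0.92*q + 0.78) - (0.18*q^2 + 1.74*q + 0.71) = 3.46*q^5 - 2.9*q^4 - 2.98*q^3 - 4.37*q^2 - 0.82*q + 0.0700000000000001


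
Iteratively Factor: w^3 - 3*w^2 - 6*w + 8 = (w - 4)*(w^2 + w - 2) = (w - 4)*(w - 1)*(w + 2)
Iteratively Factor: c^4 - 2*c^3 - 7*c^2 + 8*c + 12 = (c - 2)*(c^3 - 7*c - 6) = (c - 3)*(c - 2)*(c^2 + 3*c + 2) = (c - 3)*(c - 2)*(c + 2)*(c + 1)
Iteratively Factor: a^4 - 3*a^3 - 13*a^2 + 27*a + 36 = (a - 4)*(a^3 + a^2 - 9*a - 9) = (a - 4)*(a - 3)*(a^2 + 4*a + 3) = (a - 4)*(a - 3)*(a + 3)*(a + 1)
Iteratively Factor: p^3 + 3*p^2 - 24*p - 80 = (p + 4)*(p^2 - p - 20) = (p + 4)^2*(p - 5)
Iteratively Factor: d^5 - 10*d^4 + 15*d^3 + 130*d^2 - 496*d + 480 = (d - 3)*(d^4 - 7*d^3 - 6*d^2 + 112*d - 160) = (d - 3)*(d - 2)*(d^3 - 5*d^2 - 16*d + 80) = (d - 4)*(d - 3)*(d - 2)*(d^2 - d - 20) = (d - 4)*(d - 3)*(d - 2)*(d + 4)*(d - 5)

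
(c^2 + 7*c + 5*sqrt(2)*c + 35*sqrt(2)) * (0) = 0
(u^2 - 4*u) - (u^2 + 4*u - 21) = 21 - 8*u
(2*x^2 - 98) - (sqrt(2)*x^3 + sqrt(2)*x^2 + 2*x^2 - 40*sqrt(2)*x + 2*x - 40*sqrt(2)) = -sqrt(2)*x^3 - sqrt(2)*x^2 - 2*x + 40*sqrt(2)*x - 98 + 40*sqrt(2)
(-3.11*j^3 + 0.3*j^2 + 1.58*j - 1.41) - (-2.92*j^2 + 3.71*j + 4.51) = -3.11*j^3 + 3.22*j^2 - 2.13*j - 5.92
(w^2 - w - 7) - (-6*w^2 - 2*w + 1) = 7*w^2 + w - 8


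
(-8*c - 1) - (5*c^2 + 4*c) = -5*c^2 - 12*c - 1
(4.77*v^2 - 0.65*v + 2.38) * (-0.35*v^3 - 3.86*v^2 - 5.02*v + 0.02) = -1.6695*v^5 - 18.1847*v^4 - 22.2694*v^3 - 5.8284*v^2 - 11.9606*v + 0.0476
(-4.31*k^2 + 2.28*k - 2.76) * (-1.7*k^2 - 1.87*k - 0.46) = 7.327*k^4 + 4.1837*k^3 + 2.411*k^2 + 4.1124*k + 1.2696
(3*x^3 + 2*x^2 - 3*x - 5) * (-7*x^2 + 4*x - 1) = -21*x^5 - 2*x^4 + 26*x^3 + 21*x^2 - 17*x + 5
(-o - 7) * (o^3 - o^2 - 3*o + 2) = -o^4 - 6*o^3 + 10*o^2 + 19*o - 14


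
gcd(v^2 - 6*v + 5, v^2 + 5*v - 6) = v - 1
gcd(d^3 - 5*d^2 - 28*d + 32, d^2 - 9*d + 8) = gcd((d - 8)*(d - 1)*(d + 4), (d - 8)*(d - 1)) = d^2 - 9*d + 8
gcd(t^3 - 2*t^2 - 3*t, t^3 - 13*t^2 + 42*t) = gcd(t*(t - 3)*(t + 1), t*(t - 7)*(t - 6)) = t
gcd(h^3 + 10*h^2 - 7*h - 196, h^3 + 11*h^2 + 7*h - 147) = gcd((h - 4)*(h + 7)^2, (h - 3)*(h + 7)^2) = h^2 + 14*h + 49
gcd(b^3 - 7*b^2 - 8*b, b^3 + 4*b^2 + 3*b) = b^2 + b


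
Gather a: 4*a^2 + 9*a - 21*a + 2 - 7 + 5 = 4*a^2 - 12*a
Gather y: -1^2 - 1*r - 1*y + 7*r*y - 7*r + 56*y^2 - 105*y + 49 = -8*r + 56*y^2 + y*(7*r - 106) + 48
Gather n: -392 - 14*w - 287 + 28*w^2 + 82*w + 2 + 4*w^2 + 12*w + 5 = 32*w^2 + 80*w - 672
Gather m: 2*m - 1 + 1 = 2*m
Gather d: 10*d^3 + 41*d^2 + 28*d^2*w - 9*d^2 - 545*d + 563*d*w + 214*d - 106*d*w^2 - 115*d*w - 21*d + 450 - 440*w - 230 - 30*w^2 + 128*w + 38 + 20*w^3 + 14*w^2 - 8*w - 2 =10*d^3 + d^2*(28*w + 32) + d*(-106*w^2 + 448*w - 352) + 20*w^3 - 16*w^2 - 320*w + 256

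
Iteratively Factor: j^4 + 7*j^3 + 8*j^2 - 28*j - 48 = (j + 2)*(j^3 + 5*j^2 - 2*j - 24) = (j + 2)*(j + 3)*(j^2 + 2*j - 8) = (j - 2)*(j + 2)*(j + 3)*(j + 4)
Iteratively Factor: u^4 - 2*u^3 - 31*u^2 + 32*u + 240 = (u - 4)*(u^3 + 2*u^2 - 23*u - 60) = (u - 4)*(u + 3)*(u^2 - u - 20) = (u - 5)*(u - 4)*(u + 3)*(u + 4)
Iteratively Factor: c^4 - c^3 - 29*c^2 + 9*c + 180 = (c + 3)*(c^3 - 4*c^2 - 17*c + 60) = (c + 3)*(c + 4)*(c^2 - 8*c + 15) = (c - 3)*(c + 3)*(c + 4)*(c - 5)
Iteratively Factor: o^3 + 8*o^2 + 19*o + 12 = (o + 1)*(o^2 + 7*o + 12) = (o + 1)*(o + 4)*(o + 3)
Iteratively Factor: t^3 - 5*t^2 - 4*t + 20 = (t - 5)*(t^2 - 4) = (t - 5)*(t - 2)*(t + 2)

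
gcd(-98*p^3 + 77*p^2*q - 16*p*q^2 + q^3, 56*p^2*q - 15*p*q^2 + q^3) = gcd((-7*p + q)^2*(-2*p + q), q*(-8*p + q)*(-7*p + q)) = 7*p - q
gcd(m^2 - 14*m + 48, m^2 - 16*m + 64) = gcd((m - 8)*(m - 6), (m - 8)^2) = m - 8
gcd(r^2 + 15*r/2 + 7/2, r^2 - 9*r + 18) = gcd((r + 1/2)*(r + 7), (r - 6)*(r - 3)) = 1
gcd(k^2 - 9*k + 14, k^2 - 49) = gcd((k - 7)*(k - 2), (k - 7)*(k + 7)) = k - 7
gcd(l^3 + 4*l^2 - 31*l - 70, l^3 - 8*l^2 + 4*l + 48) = l + 2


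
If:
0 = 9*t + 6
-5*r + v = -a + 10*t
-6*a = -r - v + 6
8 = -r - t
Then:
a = -170/21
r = -22/3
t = -2/3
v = -740/21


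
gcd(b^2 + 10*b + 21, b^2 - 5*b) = 1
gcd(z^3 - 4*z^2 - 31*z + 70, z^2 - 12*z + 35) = z - 7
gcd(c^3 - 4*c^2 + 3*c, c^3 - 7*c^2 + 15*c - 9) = c^2 - 4*c + 3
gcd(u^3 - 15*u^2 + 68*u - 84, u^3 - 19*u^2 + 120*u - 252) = u^2 - 13*u + 42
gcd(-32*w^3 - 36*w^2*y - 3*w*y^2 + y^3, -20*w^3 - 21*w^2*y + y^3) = 4*w^2 + 5*w*y + y^2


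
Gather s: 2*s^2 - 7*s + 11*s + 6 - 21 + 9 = 2*s^2 + 4*s - 6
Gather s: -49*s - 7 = -49*s - 7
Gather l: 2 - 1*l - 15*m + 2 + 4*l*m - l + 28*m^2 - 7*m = l*(4*m - 2) + 28*m^2 - 22*m + 4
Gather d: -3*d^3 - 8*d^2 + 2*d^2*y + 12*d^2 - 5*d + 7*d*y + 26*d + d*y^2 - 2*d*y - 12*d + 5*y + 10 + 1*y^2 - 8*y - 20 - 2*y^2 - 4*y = -3*d^3 + d^2*(2*y + 4) + d*(y^2 + 5*y + 9) - y^2 - 7*y - 10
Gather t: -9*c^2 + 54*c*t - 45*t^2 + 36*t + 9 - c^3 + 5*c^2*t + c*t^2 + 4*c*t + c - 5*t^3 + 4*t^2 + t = -c^3 - 9*c^2 + c - 5*t^3 + t^2*(c - 41) + t*(5*c^2 + 58*c + 37) + 9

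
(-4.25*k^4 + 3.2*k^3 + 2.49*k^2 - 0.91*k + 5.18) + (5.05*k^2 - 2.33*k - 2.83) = -4.25*k^4 + 3.2*k^3 + 7.54*k^2 - 3.24*k + 2.35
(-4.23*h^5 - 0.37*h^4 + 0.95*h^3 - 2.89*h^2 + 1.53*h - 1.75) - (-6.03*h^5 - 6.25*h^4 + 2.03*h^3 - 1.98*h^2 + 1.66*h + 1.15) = 1.8*h^5 + 5.88*h^4 - 1.08*h^3 - 0.91*h^2 - 0.13*h - 2.9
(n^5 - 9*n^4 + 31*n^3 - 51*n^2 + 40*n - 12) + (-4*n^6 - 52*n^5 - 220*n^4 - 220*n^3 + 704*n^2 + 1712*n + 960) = -4*n^6 - 51*n^5 - 229*n^4 - 189*n^3 + 653*n^2 + 1752*n + 948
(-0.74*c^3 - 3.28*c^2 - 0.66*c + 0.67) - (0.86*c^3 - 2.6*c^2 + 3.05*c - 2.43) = -1.6*c^3 - 0.68*c^2 - 3.71*c + 3.1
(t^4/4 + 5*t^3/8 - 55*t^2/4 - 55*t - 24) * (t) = t^5/4 + 5*t^4/8 - 55*t^3/4 - 55*t^2 - 24*t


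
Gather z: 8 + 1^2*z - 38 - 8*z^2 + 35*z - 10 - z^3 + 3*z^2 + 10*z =-z^3 - 5*z^2 + 46*z - 40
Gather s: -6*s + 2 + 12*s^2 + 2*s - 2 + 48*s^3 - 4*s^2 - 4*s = 48*s^3 + 8*s^2 - 8*s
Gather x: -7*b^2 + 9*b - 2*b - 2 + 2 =-7*b^2 + 7*b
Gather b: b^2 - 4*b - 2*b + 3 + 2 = b^2 - 6*b + 5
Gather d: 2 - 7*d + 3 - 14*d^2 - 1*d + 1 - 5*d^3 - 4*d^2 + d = -5*d^3 - 18*d^2 - 7*d + 6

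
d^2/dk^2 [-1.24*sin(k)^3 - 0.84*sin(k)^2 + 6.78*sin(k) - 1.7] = -5.85*sin(k) - 2.79*sin(3*k) - 1.68*cos(2*k)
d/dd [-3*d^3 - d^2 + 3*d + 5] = -9*d^2 - 2*d + 3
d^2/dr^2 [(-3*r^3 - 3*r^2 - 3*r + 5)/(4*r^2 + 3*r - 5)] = 2*(-99*r^3 + 195*r^2 - 225*r + 25)/(64*r^6 + 144*r^5 - 132*r^4 - 333*r^3 + 165*r^2 + 225*r - 125)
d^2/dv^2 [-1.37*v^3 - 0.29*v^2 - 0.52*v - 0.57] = -8.22*v - 0.58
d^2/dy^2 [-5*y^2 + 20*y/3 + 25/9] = -10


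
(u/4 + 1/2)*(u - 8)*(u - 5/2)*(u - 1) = u^4/4 - 19*u^3/8 + 15*u^2/8 + 41*u/4 - 10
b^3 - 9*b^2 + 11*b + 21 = (b - 7)*(b - 3)*(b + 1)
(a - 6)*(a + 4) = a^2 - 2*a - 24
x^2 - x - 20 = (x - 5)*(x + 4)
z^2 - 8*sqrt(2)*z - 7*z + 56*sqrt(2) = (z - 7)*(z - 8*sqrt(2))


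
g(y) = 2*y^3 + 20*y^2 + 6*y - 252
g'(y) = 6*y^2 + 40*y + 6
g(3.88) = 189.19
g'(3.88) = 251.53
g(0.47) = -244.55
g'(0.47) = 26.13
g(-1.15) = -235.49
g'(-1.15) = -32.06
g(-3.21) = -131.33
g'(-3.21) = -60.58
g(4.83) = 468.92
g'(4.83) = 339.17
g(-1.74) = -212.42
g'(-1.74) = -45.43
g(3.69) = 142.95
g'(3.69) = 235.30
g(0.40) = -246.27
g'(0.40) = 22.96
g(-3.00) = -144.00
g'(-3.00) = -60.00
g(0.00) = -252.00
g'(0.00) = 6.00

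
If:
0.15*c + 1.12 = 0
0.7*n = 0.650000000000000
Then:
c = -7.47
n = 0.93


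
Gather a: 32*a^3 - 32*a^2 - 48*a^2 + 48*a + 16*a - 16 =32*a^3 - 80*a^2 + 64*a - 16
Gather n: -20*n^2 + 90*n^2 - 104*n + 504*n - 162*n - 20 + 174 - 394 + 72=70*n^2 + 238*n - 168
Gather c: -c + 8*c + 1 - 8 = 7*c - 7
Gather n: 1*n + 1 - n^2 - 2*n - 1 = -n^2 - n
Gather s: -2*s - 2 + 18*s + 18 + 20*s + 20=36*s + 36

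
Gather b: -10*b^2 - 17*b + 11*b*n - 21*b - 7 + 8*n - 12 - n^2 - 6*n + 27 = -10*b^2 + b*(11*n - 38) - n^2 + 2*n + 8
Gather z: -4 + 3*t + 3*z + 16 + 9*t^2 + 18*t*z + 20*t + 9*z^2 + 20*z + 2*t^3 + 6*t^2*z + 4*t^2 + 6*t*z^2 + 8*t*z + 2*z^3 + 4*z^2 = 2*t^3 + 13*t^2 + 23*t + 2*z^3 + z^2*(6*t + 13) + z*(6*t^2 + 26*t + 23) + 12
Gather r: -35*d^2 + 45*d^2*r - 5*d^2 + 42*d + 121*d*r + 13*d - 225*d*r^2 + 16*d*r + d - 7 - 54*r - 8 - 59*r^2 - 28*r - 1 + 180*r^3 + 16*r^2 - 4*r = -40*d^2 + 56*d + 180*r^3 + r^2*(-225*d - 43) + r*(45*d^2 + 137*d - 86) - 16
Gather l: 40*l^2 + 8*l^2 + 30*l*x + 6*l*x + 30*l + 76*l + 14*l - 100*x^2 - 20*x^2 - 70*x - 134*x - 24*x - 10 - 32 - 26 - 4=48*l^2 + l*(36*x + 120) - 120*x^2 - 228*x - 72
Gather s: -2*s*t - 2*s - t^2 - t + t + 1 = s*(-2*t - 2) - t^2 + 1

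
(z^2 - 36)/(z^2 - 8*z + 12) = (z + 6)/(z - 2)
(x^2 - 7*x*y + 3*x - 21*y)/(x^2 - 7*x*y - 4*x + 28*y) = (x + 3)/(x - 4)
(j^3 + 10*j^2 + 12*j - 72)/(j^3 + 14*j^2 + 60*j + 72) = (j - 2)/(j + 2)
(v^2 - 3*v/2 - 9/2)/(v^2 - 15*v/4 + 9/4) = 2*(2*v + 3)/(4*v - 3)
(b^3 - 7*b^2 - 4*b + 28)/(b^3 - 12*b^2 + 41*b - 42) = (b + 2)/(b - 3)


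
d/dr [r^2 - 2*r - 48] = 2*r - 2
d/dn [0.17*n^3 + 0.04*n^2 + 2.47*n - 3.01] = 0.51*n^2 + 0.08*n + 2.47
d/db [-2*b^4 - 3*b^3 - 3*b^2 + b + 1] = -8*b^3 - 9*b^2 - 6*b + 1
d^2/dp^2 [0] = 0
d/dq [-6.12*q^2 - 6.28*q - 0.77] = -12.24*q - 6.28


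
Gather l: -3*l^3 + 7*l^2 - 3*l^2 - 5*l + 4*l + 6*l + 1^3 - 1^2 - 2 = -3*l^3 + 4*l^2 + 5*l - 2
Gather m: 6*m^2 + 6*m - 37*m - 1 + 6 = 6*m^2 - 31*m + 5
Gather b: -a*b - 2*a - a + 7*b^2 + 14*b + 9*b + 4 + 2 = -3*a + 7*b^2 + b*(23 - a) + 6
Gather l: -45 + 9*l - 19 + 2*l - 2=11*l - 66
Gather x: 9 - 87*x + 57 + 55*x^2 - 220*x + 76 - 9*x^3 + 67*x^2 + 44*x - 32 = -9*x^3 + 122*x^2 - 263*x + 110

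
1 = 1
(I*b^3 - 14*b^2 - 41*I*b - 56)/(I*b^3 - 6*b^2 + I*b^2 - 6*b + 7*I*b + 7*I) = (b + 8*I)/(b + 1)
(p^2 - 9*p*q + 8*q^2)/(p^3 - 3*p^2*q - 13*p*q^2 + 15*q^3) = (p - 8*q)/(p^2 - 2*p*q - 15*q^2)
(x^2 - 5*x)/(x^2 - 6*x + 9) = x*(x - 5)/(x^2 - 6*x + 9)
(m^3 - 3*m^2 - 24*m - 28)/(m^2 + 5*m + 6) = (m^2 - 5*m - 14)/(m + 3)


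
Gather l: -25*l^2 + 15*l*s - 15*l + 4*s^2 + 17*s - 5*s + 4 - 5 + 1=-25*l^2 + l*(15*s - 15) + 4*s^2 + 12*s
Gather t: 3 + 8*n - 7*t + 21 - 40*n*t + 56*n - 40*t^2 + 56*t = 64*n - 40*t^2 + t*(49 - 40*n) + 24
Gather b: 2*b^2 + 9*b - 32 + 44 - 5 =2*b^2 + 9*b + 7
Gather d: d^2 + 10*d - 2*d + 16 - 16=d^2 + 8*d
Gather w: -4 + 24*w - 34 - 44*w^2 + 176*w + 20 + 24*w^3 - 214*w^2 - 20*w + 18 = 24*w^3 - 258*w^2 + 180*w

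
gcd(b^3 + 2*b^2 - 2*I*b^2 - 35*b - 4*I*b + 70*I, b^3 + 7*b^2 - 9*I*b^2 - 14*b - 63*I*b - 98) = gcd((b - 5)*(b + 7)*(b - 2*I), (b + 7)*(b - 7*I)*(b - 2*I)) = b^2 + b*(7 - 2*I) - 14*I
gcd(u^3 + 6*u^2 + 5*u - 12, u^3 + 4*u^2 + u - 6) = u^2 + 2*u - 3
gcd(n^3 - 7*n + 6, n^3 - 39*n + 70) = n - 2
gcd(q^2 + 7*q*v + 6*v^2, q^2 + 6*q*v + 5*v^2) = q + v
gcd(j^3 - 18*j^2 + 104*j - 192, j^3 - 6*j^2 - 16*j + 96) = j^2 - 10*j + 24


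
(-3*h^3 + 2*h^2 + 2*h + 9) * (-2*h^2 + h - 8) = 6*h^5 - 7*h^4 + 22*h^3 - 32*h^2 - 7*h - 72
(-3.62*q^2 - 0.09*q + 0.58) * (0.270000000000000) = -0.9774*q^2 - 0.0243*q + 0.1566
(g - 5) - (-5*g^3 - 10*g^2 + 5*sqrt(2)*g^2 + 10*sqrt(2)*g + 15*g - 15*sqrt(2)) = 5*g^3 - 5*sqrt(2)*g^2 + 10*g^2 - 10*sqrt(2)*g - 14*g - 5 + 15*sqrt(2)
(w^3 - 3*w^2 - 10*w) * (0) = 0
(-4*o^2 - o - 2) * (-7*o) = 28*o^3 + 7*o^2 + 14*o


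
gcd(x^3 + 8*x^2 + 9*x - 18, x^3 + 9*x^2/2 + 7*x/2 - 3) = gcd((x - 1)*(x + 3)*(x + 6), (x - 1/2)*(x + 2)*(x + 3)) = x + 3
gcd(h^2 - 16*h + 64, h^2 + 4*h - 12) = 1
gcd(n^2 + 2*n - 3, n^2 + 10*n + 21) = n + 3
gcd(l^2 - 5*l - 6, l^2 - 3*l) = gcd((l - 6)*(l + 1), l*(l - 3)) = 1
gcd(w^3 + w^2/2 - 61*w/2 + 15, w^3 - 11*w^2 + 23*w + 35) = w - 5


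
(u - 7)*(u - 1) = u^2 - 8*u + 7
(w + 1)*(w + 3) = w^2 + 4*w + 3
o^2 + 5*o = o*(o + 5)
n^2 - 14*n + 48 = (n - 8)*(n - 6)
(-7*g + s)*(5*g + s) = -35*g^2 - 2*g*s + s^2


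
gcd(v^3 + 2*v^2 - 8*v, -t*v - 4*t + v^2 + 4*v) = v + 4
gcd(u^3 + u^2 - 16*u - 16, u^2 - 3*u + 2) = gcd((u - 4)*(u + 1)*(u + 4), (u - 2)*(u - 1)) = 1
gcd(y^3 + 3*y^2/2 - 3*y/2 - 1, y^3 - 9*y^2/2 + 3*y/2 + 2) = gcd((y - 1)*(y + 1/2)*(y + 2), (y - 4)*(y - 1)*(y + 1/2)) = y^2 - y/2 - 1/2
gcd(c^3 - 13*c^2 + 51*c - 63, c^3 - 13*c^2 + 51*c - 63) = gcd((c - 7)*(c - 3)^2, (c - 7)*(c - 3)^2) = c^3 - 13*c^2 + 51*c - 63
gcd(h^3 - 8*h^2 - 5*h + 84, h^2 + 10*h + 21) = h + 3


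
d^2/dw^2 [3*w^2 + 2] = 6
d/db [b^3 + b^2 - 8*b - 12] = 3*b^2 + 2*b - 8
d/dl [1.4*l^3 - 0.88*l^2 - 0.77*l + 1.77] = 4.2*l^2 - 1.76*l - 0.77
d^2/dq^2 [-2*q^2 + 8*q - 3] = -4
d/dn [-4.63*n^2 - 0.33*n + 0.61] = -9.26*n - 0.33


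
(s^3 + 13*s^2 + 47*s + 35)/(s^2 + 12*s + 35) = s + 1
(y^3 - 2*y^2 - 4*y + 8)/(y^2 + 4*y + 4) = (y^2 - 4*y + 4)/(y + 2)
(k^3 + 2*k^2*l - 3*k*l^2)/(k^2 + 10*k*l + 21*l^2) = k*(k - l)/(k + 7*l)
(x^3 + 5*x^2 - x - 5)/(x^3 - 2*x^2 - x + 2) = (x + 5)/(x - 2)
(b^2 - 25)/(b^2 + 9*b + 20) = (b - 5)/(b + 4)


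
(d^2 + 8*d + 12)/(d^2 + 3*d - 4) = (d^2 + 8*d + 12)/(d^2 + 3*d - 4)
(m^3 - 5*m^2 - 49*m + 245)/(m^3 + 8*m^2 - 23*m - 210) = (m - 7)/(m + 6)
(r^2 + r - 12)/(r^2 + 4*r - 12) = (r^2 + r - 12)/(r^2 + 4*r - 12)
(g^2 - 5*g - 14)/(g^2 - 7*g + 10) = (g^2 - 5*g - 14)/(g^2 - 7*g + 10)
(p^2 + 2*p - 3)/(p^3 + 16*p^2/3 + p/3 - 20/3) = 3*(p + 3)/(3*p^2 + 19*p + 20)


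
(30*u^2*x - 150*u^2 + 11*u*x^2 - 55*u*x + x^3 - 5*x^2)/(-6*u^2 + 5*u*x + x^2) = (5*u*x - 25*u + x^2 - 5*x)/(-u + x)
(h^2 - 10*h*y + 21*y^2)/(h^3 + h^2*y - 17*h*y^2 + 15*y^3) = (-h + 7*y)/(-h^2 - 4*h*y + 5*y^2)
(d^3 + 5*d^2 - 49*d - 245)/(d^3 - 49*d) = (d + 5)/d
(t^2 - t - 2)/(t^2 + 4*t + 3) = (t - 2)/(t + 3)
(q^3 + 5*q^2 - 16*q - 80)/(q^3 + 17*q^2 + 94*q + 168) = (q^2 + q - 20)/(q^2 + 13*q + 42)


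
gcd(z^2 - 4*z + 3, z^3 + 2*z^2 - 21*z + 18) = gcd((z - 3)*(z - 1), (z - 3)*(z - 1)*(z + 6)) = z^2 - 4*z + 3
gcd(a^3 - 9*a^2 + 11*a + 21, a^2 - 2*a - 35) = a - 7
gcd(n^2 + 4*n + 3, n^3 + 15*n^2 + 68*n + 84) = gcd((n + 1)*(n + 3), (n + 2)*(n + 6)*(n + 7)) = 1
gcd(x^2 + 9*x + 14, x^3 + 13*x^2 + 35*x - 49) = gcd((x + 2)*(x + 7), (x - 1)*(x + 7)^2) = x + 7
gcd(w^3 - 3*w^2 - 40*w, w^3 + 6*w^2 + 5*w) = w^2 + 5*w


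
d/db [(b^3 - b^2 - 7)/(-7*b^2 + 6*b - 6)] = (-7*b^4 + 12*b^3 - 24*b^2 - 86*b + 42)/(49*b^4 - 84*b^3 + 120*b^2 - 72*b + 36)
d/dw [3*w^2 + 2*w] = 6*w + 2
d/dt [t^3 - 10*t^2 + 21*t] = 3*t^2 - 20*t + 21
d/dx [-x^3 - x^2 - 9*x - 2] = -3*x^2 - 2*x - 9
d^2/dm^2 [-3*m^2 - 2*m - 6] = -6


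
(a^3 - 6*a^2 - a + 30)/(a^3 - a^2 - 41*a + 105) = (a + 2)/(a + 7)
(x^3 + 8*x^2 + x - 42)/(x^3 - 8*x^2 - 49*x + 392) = (x^2 + x - 6)/(x^2 - 15*x + 56)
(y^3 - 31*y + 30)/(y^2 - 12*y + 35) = (y^2 + 5*y - 6)/(y - 7)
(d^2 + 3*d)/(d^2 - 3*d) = (d + 3)/(d - 3)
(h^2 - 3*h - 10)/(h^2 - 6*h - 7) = (-h^2 + 3*h + 10)/(-h^2 + 6*h + 7)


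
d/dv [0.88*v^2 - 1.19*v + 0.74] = 1.76*v - 1.19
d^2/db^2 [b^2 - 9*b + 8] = 2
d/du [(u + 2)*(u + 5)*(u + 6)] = 3*u^2 + 26*u + 52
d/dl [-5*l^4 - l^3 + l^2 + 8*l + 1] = -20*l^3 - 3*l^2 + 2*l + 8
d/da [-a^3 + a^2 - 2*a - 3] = -3*a^2 + 2*a - 2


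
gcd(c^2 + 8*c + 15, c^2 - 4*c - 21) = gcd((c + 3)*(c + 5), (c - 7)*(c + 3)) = c + 3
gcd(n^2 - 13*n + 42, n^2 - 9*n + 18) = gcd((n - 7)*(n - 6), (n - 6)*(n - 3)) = n - 6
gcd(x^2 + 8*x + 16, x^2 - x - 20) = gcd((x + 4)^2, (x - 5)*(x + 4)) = x + 4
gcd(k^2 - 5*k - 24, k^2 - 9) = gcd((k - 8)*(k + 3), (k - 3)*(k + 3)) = k + 3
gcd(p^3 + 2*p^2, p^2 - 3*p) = p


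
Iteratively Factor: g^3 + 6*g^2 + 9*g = (g + 3)*(g^2 + 3*g) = g*(g + 3)*(g + 3)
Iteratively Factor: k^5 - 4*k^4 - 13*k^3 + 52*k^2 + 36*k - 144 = (k - 3)*(k^4 - k^3 - 16*k^2 + 4*k + 48) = (k - 3)*(k + 2)*(k^3 - 3*k^2 - 10*k + 24) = (k - 3)*(k + 2)*(k + 3)*(k^2 - 6*k + 8) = (k - 3)*(k - 2)*(k + 2)*(k + 3)*(k - 4)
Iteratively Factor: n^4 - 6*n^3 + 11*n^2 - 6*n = (n - 2)*(n^3 - 4*n^2 + 3*n) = (n - 2)*(n - 1)*(n^2 - 3*n) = n*(n - 2)*(n - 1)*(n - 3)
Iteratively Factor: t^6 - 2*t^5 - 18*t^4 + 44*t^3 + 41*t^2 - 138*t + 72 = (t + 4)*(t^5 - 6*t^4 + 6*t^3 + 20*t^2 - 39*t + 18) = (t - 1)*(t + 4)*(t^4 - 5*t^3 + t^2 + 21*t - 18) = (t - 1)^2*(t + 4)*(t^3 - 4*t^2 - 3*t + 18) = (t - 3)*(t - 1)^2*(t + 4)*(t^2 - t - 6) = (t - 3)*(t - 1)^2*(t + 2)*(t + 4)*(t - 3)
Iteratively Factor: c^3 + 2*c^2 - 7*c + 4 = (c - 1)*(c^2 + 3*c - 4) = (c - 1)*(c + 4)*(c - 1)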